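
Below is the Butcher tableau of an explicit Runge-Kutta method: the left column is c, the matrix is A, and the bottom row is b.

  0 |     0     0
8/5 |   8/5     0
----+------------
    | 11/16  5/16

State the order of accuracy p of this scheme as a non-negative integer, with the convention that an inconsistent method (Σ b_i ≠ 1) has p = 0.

b = (11/16, 5/16)
c = (0, 8/5)
Σ b_i: 11/16·1 + 5/16·1 = 1 ✓
b·c: 5/16·8/5 = 1/2 ✓; 2 stages ⇒ order 2.

2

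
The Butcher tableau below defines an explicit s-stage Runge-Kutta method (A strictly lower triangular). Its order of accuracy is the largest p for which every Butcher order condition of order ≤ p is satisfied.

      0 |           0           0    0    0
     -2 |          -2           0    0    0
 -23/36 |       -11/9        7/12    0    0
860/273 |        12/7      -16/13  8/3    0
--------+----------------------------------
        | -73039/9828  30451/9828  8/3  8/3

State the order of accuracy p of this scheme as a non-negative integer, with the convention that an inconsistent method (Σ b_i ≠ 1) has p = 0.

b = (-73039/9828, 30451/9828, 8/3, 8/3)
c = (0, -2, -23/36, 860/273)
Ac = (0, 0, -7/6, 266/351)
Σ b_i: (-73039/9828)·1 + 30451/9828·1 + 8/3·1 + 8/3·1 = 1 ✓
b·c: 30451/9828·(-2) + 8/3·(-23/36) + 8/3·860/273 = 1/2 ✓
b·c²: 30451/9828·4 + 8/3·529/1296 + 8/3·739600/74529 = 160761787/4024566 ≠ 1/3 ⇒ order 2.
b·Ac: 8/3·(-7/6) + 8/3·266/351 = -1148/1053 ≠ 1/6

2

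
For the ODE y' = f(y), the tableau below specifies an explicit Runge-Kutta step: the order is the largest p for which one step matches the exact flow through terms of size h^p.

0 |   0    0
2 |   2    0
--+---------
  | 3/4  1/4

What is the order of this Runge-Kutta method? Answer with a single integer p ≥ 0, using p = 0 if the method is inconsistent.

2

b = (3/4, 1/4)
c = (0, 2)
Σ b_i: 3/4·1 + 1/4·1 = 1 ✓
b·c: 1/4·2 = 1/2 ✓; 2 stages ⇒ order 2.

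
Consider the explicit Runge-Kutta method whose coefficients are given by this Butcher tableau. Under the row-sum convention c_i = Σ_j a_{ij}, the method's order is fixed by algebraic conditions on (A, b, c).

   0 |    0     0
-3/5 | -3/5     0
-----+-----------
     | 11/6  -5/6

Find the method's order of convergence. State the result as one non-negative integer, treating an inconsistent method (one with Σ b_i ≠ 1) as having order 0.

2

b = (11/6, -5/6)
c = (0, -3/5)
Σ b_i: 11/6·1 + (-5/6)·1 = 1 ✓
b·c: (-5/6)·(-3/5) = 1/2 ✓; 2 stages ⇒ order 2.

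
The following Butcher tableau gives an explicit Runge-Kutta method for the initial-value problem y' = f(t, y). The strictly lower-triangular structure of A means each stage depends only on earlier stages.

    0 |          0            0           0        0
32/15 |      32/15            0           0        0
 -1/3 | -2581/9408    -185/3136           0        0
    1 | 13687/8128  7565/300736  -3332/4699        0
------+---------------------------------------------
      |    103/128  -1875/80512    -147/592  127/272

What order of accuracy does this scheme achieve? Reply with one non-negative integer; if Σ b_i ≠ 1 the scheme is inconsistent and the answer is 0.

b = (103/128, -1875/80512, -147/592, 127/272)
c = (0, 32/15, -1/3, 1)
Ac = (0, 0, -37/294, 221/762)
Σ b_i: 103/128·1 + (-1875/80512)·1 + (-147/592)·1 + 127/272·1 = 1 ✓
b·c: (-1875/80512)·32/15 + (-147/592)·(-1/3) + 127/272·1 = 1/2 ✓
b·c²: (-1875/80512)·1024/225 + (-147/592)·1/9 + 127/272·1 = 1/3 ✓
b·Ac: (-147/592)·(-37/294) + 127/272·221/762 = 1/6 ✓
b·c³: (-1875/80512)·32768/3375 + (-147/592)·(-1/27) + 127/272·1 = 1/4 ✓
b·(c∘Ac): (-147/592)·37/882 + 127/272·221/762 = 1/8 ✓
b·Ac²: (-147/592)·(-592/2205) + 127/272·68/1905 = 1/12 ✓
b·A²c: 127/272·34/381 = 1/24 ✓; 4 stages ⇒ order 4.

4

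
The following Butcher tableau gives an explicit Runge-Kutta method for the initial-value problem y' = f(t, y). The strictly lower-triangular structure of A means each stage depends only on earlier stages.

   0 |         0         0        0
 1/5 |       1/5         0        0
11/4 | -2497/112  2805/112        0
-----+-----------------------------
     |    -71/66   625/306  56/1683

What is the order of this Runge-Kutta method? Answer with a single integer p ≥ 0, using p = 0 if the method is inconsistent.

3

b = (-71/66, 625/306, 56/1683)
c = (0, 1/5, 11/4)
Ac = (0, 0, 561/112)
Σ b_i: (-71/66)·1 + 625/306·1 + 56/1683·1 = 1 ✓
b·c: 625/306·1/5 + 56/1683·11/4 = 1/2 ✓
b·c²: 625/306·1/25 + 56/1683·121/16 = 1/3 ✓
b·Ac: 56/1683·561/112 = 1/6 ✓; 3 stages ⇒ order 3.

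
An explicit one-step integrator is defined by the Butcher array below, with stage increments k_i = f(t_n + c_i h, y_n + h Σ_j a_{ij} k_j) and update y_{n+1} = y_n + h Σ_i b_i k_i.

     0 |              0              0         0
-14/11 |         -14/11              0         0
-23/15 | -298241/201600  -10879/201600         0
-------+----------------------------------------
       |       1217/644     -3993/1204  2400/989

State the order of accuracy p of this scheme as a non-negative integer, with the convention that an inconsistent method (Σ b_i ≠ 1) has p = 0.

b = (1217/644, -3993/1204, 2400/989)
c = (0, -14/11, -23/15)
Ac = (0, 0, 989/14400)
Σ b_i: 1217/644·1 + (-3993/1204)·1 + 2400/989·1 = 1 ✓
b·c: (-3993/1204)·(-14/11) + 2400/989·(-23/15) = 1/2 ✓
b·c²: (-3993/1204)·196/121 + 2400/989·529/225 = 1/3 ✓
b·Ac: 2400/989·989/14400 = 1/6 ✓; 3 stages ⇒ order 3.

3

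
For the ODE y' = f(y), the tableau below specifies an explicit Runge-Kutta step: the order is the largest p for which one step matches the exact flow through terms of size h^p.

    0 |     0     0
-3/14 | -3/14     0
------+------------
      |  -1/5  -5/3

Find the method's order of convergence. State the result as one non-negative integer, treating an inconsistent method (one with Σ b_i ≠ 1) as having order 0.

0

b = (-1/5, -5/3)
c = (0, -3/14)
Σ b_i: (-1/5)·1 + (-5/3)·1 = -28/15 ≠ 1 ⇒ order 0.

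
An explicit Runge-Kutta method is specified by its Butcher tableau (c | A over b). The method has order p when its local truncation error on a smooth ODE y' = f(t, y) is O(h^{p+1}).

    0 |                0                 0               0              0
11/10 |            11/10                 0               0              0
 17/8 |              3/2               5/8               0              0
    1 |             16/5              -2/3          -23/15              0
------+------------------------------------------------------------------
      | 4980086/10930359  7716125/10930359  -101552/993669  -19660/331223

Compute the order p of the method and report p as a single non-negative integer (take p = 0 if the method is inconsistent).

b = (4980086/10930359, 7716125/10930359, -101552/993669, -19660/331223)
c = (0, 11/10, 17/8, 1)
Ac = (0, 0, 11/16, -479/120)
Σ b_i: 4980086/10930359·1 + 7716125/10930359·1 + (-101552/993669)·1 + (-19660/331223)·1 = 1 ✓
b·c: 7716125/10930359·11/10 + (-101552/993669)·17/8 + (-19660/331223)·1 = 1/2 ✓
b·c²: 7716125/10930359·121/100 + (-101552/993669)·289/64 + (-19660/331223)·1 = 1/3 ✓
b·Ac: (-101552/993669)·11/16 + (-19660/331223)·(-479/120) = 1/6 ✓
b·c³: 7716125/10930359·1331/1000 + (-101552/993669)·4913/512 + (-19660/331223)·1 = -1064445/10599136 ≠ 1/4 ⇒ order 3.
b·(c∘Ac): (-101552/993669)·187/128 + (-19660/331223)·(-479/120) = 696539/7949352 ≠ 1/8
b·Ac²: (-101552/993669)·121/160 + (-19660/331223)·(-12369/1600) = 263759/691248 ≠ 1/12
b·A²c: (-19660/331223)·(-253/240) = 10813/172812 ≠ 1/24

3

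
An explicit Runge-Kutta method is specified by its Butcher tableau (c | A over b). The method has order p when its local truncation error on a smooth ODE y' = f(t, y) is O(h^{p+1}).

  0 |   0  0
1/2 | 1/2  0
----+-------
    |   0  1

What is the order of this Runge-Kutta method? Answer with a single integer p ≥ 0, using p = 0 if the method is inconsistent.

2

b = (0, 1)
c = (0, 1/2)
Σ b_i: 1·1 = 1 ✓
b·c: 1·1/2 = 1/2 ✓; 2 stages ⇒ order 2.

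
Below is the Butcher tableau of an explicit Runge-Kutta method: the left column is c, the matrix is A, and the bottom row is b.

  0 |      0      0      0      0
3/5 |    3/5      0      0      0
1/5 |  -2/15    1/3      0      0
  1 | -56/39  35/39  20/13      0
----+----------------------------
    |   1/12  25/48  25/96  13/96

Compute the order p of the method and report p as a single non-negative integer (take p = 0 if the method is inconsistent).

4

b = (1/12, 25/48, 25/96, 13/96)
c = (0, 3/5, 1/5, 1)
Ac = (0, 0, 1/5, 11/13)
Σ b_i: 1/12·1 + 25/48·1 + 25/96·1 + 13/96·1 = 1 ✓
b·c: 25/48·3/5 + 25/96·1/5 + 13/96·1 = 1/2 ✓
b·c²: 25/48·9/25 + 25/96·1/25 + 13/96·1 = 1/3 ✓
b·Ac: 25/96·1/5 + 13/96·11/13 = 1/6 ✓
b·c³: 25/48·27/125 + 25/96·1/125 + 13/96·1 = 1/4 ✓
b·(c∘Ac): 25/96·1/25 + 13/96·11/13 = 1/8 ✓
b·Ac²: 25/96·3/25 + 13/96·5/13 = 1/12 ✓
b·A²c: 13/96·4/13 = 1/24 ✓; 4 stages ⇒ order 4.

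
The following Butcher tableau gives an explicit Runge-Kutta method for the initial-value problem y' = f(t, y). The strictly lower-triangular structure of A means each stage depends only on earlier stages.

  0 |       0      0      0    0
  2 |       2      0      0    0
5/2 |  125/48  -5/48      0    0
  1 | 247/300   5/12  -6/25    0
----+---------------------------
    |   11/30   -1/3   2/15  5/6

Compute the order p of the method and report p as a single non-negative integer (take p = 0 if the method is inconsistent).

4

b = (11/30, -1/3, 2/15, 5/6)
c = (0, 2, 5/2, 1)
Ac = (0, 0, -5/24, 7/30)
Σ b_i: 11/30·1 + (-1/3)·1 + 2/15·1 + 5/6·1 = 1 ✓
b·c: (-1/3)·2 + 2/15·5/2 + 5/6·1 = 1/2 ✓
b·c²: (-1/3)·4 + 2/15·25/4 + 5/6·1 = 1/3 ✓
b·Ac: 2/15·(-5/24) + 5/6·7/30 = 1/6 ✓
b·c³: (-1/3)·8 + 2/15·125/8 + 5/6·1 = 1/4 ✓
b·(c∘Ac): 2/15·(-25/48) + 5/6·7/30 = 1/8 ✓
b·Ac²: 2/15·(-5/12) + 5/6·1/6 = 1/12 ✓
b·A²c: 5/6·1/20 = 1/24 ✓; 4 stages ⇒ order 4.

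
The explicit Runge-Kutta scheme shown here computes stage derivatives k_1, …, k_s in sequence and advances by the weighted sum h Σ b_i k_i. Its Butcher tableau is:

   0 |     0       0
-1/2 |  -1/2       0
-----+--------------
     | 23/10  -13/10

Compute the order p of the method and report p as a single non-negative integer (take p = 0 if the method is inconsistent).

1

b = (23/10, -13/10)
c = (0, -1/2)
Σ b_i: 23/10·1 + (-13/10)·1 = 1 ✓
b·c: (-13/10)·(-1/2) = 13/20 ≠ 1/2 ⇒ order 1.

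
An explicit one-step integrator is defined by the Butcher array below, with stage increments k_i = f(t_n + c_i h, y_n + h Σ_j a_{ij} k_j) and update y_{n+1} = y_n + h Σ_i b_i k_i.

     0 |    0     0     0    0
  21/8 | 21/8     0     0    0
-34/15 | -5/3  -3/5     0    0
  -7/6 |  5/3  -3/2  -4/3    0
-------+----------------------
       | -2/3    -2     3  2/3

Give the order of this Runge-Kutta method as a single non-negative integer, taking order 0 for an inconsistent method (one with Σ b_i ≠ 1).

b = (-2/3, -2, 3, 2/3)
c = (0, 21/8, -34/15, -7/6)
Ac = (0, 0, -63/40, -659/720)
Σ b_i: (-2/3)·1 + (-2)·1 + 3·1 + 2/3·1 = 1 ✓
b·c: (-2)·21/8 + 3·(-34/15) + 2/3·(-7/6) = -2309/180 ≠ 1/2 ⇒ order 1.

1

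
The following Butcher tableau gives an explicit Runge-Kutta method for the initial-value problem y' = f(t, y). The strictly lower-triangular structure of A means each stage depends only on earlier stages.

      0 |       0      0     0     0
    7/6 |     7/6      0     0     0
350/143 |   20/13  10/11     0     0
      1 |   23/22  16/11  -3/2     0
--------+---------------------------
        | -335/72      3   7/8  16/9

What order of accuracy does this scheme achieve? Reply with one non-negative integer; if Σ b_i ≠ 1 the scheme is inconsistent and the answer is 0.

b = (-335/72, 3, 7/8, 16/9)
c = (0, 7/6, 350/143, 1)
Ac = (0, 0, 35/33, -77/39)
Σ b_i: (-335/72)·1 + 3·1 + 7/8·1 + 16/9·1 = 1 ✓
b·c: 3·7/6 + 7/8·350/143 + 16/9·1 = 38195/5148 ≠ 1/2 ⇒ order 1.

1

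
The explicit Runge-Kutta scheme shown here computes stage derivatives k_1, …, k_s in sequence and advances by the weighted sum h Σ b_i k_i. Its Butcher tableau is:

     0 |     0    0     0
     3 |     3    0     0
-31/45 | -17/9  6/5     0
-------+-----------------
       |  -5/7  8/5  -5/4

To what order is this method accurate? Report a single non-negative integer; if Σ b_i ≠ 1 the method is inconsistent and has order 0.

b = (-5/7, 8/5, -5/4)
c = (0, 3, -31/45)
Ac = (0, 0, 18/5)
Σ b_i: (-5/7)·1 + 8/5·1 + (-5/4)·1 = -51/140 ≠ 1 ⇒ order 0.

0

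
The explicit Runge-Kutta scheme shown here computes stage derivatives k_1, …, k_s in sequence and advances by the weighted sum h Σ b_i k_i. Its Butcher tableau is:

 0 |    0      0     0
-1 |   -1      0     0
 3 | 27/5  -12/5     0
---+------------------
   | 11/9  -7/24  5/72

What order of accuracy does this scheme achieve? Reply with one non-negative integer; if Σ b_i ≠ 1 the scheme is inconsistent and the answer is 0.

3

b = (11/9, -7/24, 5/72)
c = (0, -1, 3)
Ac = (0, 0, 12/5)
Σ b_i: 11/9·1 + (-7/24)·1 + 5/72·1 = 1 ✓
b·c: (-7/24)·(-1) + 5/72·3 = 1/2 ✓
b·c²: (-7/24)·1 + 5/72·9 = 1/3 ✓
b·Ac: 5/72·12/5 = 1/6 ✓; 3 stages ⇒ order 3.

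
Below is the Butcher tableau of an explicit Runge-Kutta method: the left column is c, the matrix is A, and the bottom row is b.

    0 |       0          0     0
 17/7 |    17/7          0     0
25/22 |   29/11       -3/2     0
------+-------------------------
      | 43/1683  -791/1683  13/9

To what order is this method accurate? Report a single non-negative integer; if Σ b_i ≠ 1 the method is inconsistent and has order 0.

b = (43/1683, -791/1683, 13/9)
c = (0, 17/7, 25/22)
Ac = (0, 0, -51/14)
Σ b_i: 43/1683·1 + (-791/1683)·1 + 13/9·1 = 1 ✓
b·c: (-791/1683)·17/7 + 13/9·25/22 = 1/2 ✓
b·c²: (-791/1683)·289/49 + 13/9·625/484 = -27649/30492 ≠ 1/3 ⇒ order 2.
b·Ac: 13/9·(-51/14) = -221/42 ≠ 1/6

2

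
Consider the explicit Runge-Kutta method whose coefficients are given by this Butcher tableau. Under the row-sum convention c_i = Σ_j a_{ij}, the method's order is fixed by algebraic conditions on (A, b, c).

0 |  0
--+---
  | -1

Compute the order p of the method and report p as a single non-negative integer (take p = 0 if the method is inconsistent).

b = (-1)
c = (0)
Σ b_i: (-1)·1 = -1 ≠ 1 ⇒ order 0.

0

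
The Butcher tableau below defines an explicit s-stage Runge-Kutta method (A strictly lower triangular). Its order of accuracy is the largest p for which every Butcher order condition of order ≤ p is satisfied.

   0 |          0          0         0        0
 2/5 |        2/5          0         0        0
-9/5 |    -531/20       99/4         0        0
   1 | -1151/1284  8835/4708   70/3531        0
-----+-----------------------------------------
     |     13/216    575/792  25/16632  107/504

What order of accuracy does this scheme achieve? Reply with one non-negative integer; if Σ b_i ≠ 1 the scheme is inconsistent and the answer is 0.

4

b = (13/216, 575/792, 25/16632, 107/504)
c = (0, 2/5, -9/5, 1)
Ac = (0, 0, 99/10, 153/214)
Σ b_i: 13/216·1 + 575/792·1 + 25/16632·1 + 107/504·1 = 1 ✓
b·c: 575/792·2/5 + 25/16632·(-9/5) + 107/504·1 = 1/2 ✓
b·c²: 575/792·4/25 + 25/16632·81/25 + 107/504·1 = 1/3 ✓
b·Ac: 25/16632·99/10 + 107/504·153/214 = 1/6 ✓
b·c³: 575/792·8/125 + 25/16632·(-729/125) + 107/504·1 = 1/4 ✓
b·(c∘Ac): 25/16632·(-891/50) + 107/504·153/214 = 1/8 ✓
b·Ac²: 25/16632·99/25 + 107/504·39/107 = 1/12 ✓
b·A²c: 107/504·21/107 = 1/24 ✓; 4 stages ⇒ order 4.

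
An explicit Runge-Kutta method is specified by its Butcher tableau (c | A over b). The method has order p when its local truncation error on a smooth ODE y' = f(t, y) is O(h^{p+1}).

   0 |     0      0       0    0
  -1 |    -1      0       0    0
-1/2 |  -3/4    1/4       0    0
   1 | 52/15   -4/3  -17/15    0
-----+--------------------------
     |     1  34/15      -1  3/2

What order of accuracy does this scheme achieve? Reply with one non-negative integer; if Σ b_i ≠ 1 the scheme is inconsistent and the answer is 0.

b = (1, 34/15, -1, 3/2)
c = (0, -1, -1/2, 1)
Ac = (0, 0, -1/4, 19/10)
Σ b_i: 1·1 + 34/15·1 + (-1)·1 + 3/2·1 = 113/30 ≠ 1 ⇒ order 0.

0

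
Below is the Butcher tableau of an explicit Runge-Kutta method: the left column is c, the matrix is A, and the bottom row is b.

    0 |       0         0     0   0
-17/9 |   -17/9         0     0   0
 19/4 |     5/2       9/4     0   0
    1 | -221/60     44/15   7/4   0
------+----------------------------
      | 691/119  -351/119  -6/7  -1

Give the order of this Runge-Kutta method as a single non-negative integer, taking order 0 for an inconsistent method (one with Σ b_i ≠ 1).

b = (691/119, -351/119, -6/7, -1)
c = (0, -17/9, 19/4, 1)
Ac = (0, 0, -17/4, 5987/2160)
Σ b_i: 691/119·1 + (-351/119)·1 + (-6/7)·1 + (-1)·1 = 1 ✓
b·c: (-351/119)·(-17/9) + (-6/7)·19/4 + (-1)·1 = 1/2 ✓
b·c²: (-351/119)·289/81 + (-6/7)·361/16 + (-1)·1 = -5185/168 ≠ 1/3 ⇒ order 2.
b·Ac: (-6/7)·(-17/4) + (-1)·5987/2160 = 13171/15120 ≠ 1/6

2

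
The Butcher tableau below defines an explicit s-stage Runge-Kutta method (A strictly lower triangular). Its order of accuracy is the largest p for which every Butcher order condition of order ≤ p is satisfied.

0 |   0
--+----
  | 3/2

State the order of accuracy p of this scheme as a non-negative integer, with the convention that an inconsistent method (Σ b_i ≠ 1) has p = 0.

0

b = (3/2)
c = (0)
Σ b_i: 3/2·1 = 3/2 ≠ 1 ⇒ order 0.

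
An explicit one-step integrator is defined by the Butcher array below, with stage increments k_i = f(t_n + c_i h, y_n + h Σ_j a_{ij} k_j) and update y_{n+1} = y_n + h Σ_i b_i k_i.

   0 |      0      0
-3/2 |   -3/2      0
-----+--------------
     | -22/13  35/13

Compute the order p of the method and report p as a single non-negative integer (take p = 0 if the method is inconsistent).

1

b = (-22/13, 35/13)
c = (0, -3/2)
Σ b_i: (-22/13)·1 + 35/13·1 = 1 ✓
b·c: 35/13·(-3/2) = -105/26 ≠ 1/2 ⇒ order 1.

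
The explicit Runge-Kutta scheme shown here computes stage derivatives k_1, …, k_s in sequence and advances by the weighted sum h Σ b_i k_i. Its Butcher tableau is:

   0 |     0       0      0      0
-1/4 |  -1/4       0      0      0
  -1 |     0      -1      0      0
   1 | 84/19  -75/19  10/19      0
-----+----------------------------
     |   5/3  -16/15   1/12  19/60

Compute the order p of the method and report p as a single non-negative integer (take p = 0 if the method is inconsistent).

4

b = (5/3, -16/15, 1/12, 19/60)
c = (0, -1/4, -1, 1)
Ac = (0, 0, 1/4, 35/76)
Σ b_i: 5/3·1 + (-16/15)·1 + 1/12·1 + 19/60·1 = 1 ✓
b·c: (-16/15)·(-1/4) + 1/12·(-1) + 19/60·1 = 1/2 ✓
b·c²: (-16/15)·1/16 + 1/12·1 + 19/60·1 = 1/3 ✓
b·Ac: 1/12·1/4 + 19/60·35/76 = 1/6 ✓
b·c³: (-16/15)·(-1/64) + 1/12·(-1) + 19/60·1 = 1/4 ✓
b·(c∘Ac): 1/12·(-1/4) + 19/60·35/76 = 1/8 ✓
b·Ac²: 1/12·(-1/16) + 19/60·85/304 = 1/12 ✓
b·A²c: 19/60·5/38 = 1/24 ✓; 4 stages ⇒ order 4.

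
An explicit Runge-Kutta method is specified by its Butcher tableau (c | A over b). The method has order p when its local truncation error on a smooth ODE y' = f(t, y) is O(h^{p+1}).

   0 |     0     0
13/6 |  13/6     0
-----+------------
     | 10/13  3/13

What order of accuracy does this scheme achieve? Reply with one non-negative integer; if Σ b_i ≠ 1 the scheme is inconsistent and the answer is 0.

b = (10/13, 3/13)
c = (0, 13/6)
Σ b_i: 10/13·1 + 3/13·1 = 1 ✓
b·c: 3/13·13/6 = 1/2 ✓; 2 stages ⇒ order 2.

2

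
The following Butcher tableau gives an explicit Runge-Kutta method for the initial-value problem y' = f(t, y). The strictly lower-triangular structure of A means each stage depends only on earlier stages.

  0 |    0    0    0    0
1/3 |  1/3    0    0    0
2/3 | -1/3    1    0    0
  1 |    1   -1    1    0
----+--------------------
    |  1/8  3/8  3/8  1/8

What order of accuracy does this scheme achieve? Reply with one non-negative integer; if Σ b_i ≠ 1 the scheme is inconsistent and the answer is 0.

b = (1/8, 3/8, 3/8, 1/8)
c = (0, 1/3, 2/3, 1)
Ac = (0, 0, 1/3, 1/3)
Σ b_i: 1/8·1 + 3/8·1 + 3/8·1 + 1/8·1 = 1 ✓
b·c: 3/8·1/3 + 3/8·2/3 + 1/8·1 = 1/2 ✓
b·c²: 3/8·1/9 + 3/8·4/9 + 1/8·1 = 1/3 ✓
b·Ac: 3/8·1/3 + 1/8·1/3 = 1/6 ✓
b·c³: 3/8·1/27 + 3/8·8/27 + 1/8·1 = 1/4 ✓
b·(c∘Ac): 3/8·2/9 + 1/8·1/3 = 1/8 ✓
b·Ac²: 3/8·1/9 + 1/8·1/3 = 1/12 ✓
b·A²c: 1/8·1/3 = 1/24 ✓; 4 stages ⇒ order 4.

4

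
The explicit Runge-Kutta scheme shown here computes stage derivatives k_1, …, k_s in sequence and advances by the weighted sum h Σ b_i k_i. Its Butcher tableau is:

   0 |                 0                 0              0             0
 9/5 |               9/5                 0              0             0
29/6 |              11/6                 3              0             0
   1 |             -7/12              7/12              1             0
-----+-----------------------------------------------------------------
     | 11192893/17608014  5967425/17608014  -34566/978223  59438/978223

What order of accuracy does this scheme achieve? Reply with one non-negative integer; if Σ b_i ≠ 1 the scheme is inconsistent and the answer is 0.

b = (11192893/17608014, 5967425/17608014, -34566/978223, 59438/978223)
c = (0, 9/5, 29/6, 1)
Ac = (0, 0, 27/5, 353/60)
Σ b_i: 11192893/17608014·1 + 5967425/17608014·1 + (-34566/978223)·1 + 59438/978223·1 = 1 ✓
b·c: 5967425/17608014·9/5 + (-34566/978223)·29/6 + 59438/978223·1 = 1/2 ✓
b·c²: 5967425/17608014·81/25 + (-34566/978223)·841/36 + 59438/978223·1 = 1/3 ✓
b·Ac: (-34566/978223)·27/5 + 59438/978223·353/60 = 1/6 ✓
b·c³: 5967425/17608014·729/125 + (-34566/978223)·24389/216 + 59438/978223·1 = -343806079/176080140 ≠ 1/4 ⇒ order 3.
b·(c∘Ac): (-34566/978223)·261/10 + 59438/978223·353/60 = -16574371/29346690 ≠ 1/8
b·Ac²: (-34566/978223)·243/25 + 59438/978223·11363/450 = 52420231/44020035 ≠ 1/12
b·A²c: 59438/978223·27/5 = 1604826/4891115 ≠ 1/24

3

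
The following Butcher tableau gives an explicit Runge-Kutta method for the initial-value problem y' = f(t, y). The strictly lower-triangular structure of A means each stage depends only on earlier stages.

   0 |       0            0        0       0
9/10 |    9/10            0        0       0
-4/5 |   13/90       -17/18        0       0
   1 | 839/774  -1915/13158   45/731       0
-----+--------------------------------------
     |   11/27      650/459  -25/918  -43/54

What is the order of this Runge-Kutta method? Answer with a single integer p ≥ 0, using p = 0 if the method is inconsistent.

4

b = (11/27, 650/459, -25/918, -43/54)
c = (0, 9/10, -4/5, 1)
Ac = (0, 0, -17/20, -31/172)
Σ b_i: 11/27·1 + 650/459·1 + (-25/918)·1 + (-43/54)·1 = 1 ✓
b·c: 650/459·9/10 + (-25/918)·(-4/5) + (-43/54)·1 = 1/2 ✓
b·c²: 650/459·81/100 + (-25/918)·16/25 + (-43/54)·1 = 1/3 ✓
b·Ac: (-25/918)·(-17/20) + (-43/54)·(-31/172) = 1/6 ✓
b·c³: 650/459·729/1000 + (-25/918)·(-64/125) + (-43/54)·1 = 1/4 ✓
b·(c∘Ac): (-25/918)·17/25 + (-43/54)·(-31/172) = 1/8 ✓
b·Ac²: (-25/918)·(-153/200) + (-43/54)·(-27/344) = 1/12 ✓
b·A²c: (-43/54)·(-9/172) = 1/24 ✓; 4 stages ⇒ order 4.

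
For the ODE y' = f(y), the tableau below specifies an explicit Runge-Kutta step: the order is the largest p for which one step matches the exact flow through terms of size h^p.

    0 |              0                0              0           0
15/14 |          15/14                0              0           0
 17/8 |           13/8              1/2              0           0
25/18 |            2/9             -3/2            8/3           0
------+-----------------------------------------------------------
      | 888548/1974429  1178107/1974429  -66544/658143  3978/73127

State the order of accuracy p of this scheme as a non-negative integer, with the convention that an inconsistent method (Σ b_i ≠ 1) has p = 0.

3

b = (888548/1974429, 1178107/1974429, -66544/658143, 3978/73127)
c = (0, 15/14, 17/8, 25/18)
Ac = (0, 0, 15/28, 341/84)
Σ b_i: 888548/1974429·1 + 1178107/1974429·1 + (-66544/658143)·1 + 3978/73127·1 = 1 ✓
b·c: 1178107/1974429·15/14 + (-66544/658143)·17/8 + 3978/73127·25/18 = 1/2 ✓
b·c²: 1178107/1974429·225/196 + (-66544/658143)·289/64 + 3978/73127·625/324 = 1/3 ✓
b·Ac: (-66544/658143)·15/28 + 3978/73127·341/84 = 1/6 ✓
b·c³: 1178107/1974429·3375/2744 + (-66544/658143)·4913/512 + 3978/73127·15625/5832 = -120173021/1326816288 ≠ 1/4 ⇒ order 3.
b·(c∘Ac): (-66544/658143)·255/224 + 3978/73127·8525/1512 = 1176995/6142668 ≠ 1/8
b·Ac²: (-66544/658143)·225/392 + 3978/73127·1517/147 = 36808/73127 ≠ 1/12
b·A²c: 3978/73127·10/7 = 39780/511889 ≠ 1/24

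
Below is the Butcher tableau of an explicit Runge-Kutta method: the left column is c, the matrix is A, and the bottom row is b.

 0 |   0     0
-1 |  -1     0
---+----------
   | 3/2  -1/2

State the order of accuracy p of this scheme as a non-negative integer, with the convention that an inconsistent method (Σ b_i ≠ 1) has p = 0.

b = (3/2, -1/2)
c = (0, -1)
Σ b_i: 3/2·1 + (-1/2)·1 = 1 ✓
b·c: (-1/2)·(-1) = 1/2 ✓; 2 stages ⇒ order 2.

2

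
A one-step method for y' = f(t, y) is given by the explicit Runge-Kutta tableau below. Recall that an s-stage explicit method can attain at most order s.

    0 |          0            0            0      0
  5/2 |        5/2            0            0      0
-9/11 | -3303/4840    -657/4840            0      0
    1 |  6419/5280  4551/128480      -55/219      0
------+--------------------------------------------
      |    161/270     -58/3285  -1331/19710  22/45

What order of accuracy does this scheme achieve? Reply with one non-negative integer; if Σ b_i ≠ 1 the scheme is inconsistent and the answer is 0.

4

b = (161/270, -58/3285, -1331/19710, 22/45)
c = (0, 5/2, -9/11, 1)
Ac = (0, 0, -657/1936, 207/704)
Σ b_i: 161/270·1 + (-58/3285)·1 + (-1331/19710)·1 + 22/45·1 = 1 ✓
b·c: (-58/3285)·5/2 + (-1331/19710)·(-9/11) + 22/45·1 = 1/2 ✓
b·c²: (-58/3285)·25/4 + (-1331/19710)·81/121 + 22/45·1 = 1/3 ✓
b·Ac: (-1331/19710)·(-657/1936) + 22/45·207/704 = 1/6 ✓
b·c³: (-58/3285)·125/8 + (-1331/19710)·(-729/1331) + 22/45·1 = 1/4 ✓
b·(c∘Ac): (-1331/19710)·5913/21296 + 22/45·207/704 = 1/8 ✓
b·Ac²: (-1331/19710)·(-3285/3872) + 22/45·75/1408 = 1/12 ✓
b·A²c: 22/45·15/176 = 1/24 ✓; 4 stages ⇒ order 4.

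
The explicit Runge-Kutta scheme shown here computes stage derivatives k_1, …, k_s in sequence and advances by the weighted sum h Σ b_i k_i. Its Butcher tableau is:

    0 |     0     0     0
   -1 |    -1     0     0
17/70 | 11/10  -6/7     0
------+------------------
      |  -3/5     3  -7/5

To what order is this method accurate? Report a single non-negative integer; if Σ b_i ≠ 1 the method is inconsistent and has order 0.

b = (-3/5, 3, -7/5)
c = (0, -1, 17/70)
Ac = (0, 0, 6/7)
Σ b_i: (-3/5)·1 + 3·1 + (-7/5)·1 = 1 ✓
b·c: 3·(-1) + (-7/5)·17/70 = -167/50 ≠ 1/2 ⇒ order 1.

1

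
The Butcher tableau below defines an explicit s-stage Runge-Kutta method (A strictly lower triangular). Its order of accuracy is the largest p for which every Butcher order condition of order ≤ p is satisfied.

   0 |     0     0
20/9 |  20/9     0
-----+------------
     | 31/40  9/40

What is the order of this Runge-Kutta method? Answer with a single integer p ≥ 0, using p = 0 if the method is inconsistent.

b = (31/40, 9/40)
c = (0, 20/9)
Σ b_i: 31/40·1 + 9/40·1 = 1 ✓
b·c: 9/40·20/9 = 1/2 ✓; 2 stages ⇒ order 2.

2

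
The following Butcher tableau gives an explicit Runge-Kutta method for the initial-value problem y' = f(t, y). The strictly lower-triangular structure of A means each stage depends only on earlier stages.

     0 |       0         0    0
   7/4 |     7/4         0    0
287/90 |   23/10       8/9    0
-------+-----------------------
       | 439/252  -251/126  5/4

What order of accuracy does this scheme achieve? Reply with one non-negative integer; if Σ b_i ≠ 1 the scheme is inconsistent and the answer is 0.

b = (439/252, -251/126, 5/4)
c = (0, 7/4, 287/90)
Ac = (0, 0, 14/9)
Σ b_i: 439/252·1 + (-251/126)·1 + 5/4·1 = 1 ✓
b·c: (-251/126)·7/4 + 5/4·287/90 = 1/2 ✓
b·c²: (-251/126)·49/16 + 5/4·82369/8100 = 85673/12960 ≠ 1/3 ⇒ order 2.
b·Ac: 5/4·14/9 = 35/18 ≠ 1/6

2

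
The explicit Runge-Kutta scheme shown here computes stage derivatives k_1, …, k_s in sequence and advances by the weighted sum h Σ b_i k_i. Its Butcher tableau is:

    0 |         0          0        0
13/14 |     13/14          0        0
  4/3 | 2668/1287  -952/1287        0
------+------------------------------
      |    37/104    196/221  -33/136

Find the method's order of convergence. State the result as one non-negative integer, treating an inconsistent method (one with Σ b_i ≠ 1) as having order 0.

b = (37/104, 196/221, -33/136)
c = (0, 13/14, 4/3)
Ac = (0, 0, -68/99)
Σ b_i: 37/104·1 + 196/221·1 + (-33/136)·1 = 1 ✓
b·c: 196/221·13/14 + (-33/136)·4/3 = 1/2 ✓
b·c²: 196/221·169/196 + (-33/136)·16/9 = 1/3 ✓
b·Ac: (-33/136)·(-68/99) = 1/6 ✓; 3 stages ⇒ order 3.

3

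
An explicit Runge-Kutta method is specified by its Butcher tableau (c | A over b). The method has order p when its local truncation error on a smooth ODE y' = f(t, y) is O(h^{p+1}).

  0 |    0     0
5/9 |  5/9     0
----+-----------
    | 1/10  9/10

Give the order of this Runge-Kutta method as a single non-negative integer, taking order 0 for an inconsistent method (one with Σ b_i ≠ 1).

2

b = (1/10, 9/10)
c = (0, 5/9)
Σ b_i: 1/10·1 + 9/10·1 = 1 ✓
b·c: 9/10·5/9 = 1/2 ✓; 2 stages ⇒ order 2.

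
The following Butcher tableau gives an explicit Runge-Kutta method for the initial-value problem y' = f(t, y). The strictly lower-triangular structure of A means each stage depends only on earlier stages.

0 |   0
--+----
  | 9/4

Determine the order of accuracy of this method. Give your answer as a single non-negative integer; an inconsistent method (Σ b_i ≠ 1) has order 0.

b = (9/4)
c = (0)
Σ b_i: 9/4·1 = 9/4 ≠ 1 ⇒ order 0.

0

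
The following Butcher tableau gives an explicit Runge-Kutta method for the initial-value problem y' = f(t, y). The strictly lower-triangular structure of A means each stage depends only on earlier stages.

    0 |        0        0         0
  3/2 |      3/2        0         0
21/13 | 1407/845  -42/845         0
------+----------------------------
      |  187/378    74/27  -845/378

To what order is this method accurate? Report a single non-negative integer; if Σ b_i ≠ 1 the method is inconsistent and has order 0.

b = (187/378, 74/27, -845/378)
c = (0, 3/2, 21/13)
Ac = (0, 0, -63/845)
Σ b_i: 187/378·1 + 74/27·1 + (-845/378)·1 = 1 ✓
b·c: 74/27·3/2 + (-845/378)·21/13 = 1/2 ✓
b·c²: 74/27·9/4 + (-845/378)·441/169 = 1/3 ✓
b·Ac: (-845/378)·(-63/845) = 1/6 ✓; 3 stages ⇒ order 3.

3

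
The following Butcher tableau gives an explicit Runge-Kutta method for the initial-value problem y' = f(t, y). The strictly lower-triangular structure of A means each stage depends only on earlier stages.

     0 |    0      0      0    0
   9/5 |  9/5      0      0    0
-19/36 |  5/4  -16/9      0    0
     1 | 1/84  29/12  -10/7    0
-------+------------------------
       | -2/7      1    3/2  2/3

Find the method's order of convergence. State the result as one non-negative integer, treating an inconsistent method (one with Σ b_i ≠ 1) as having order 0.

b = (-2/7, 1, 3/2, 2/3)
c = (0, 9/5, -19/36, 1)
Ac = (0, 0, -16/5, 6431/1260)
Σ b_i: (-2/7)·1 + 1·1 + 3/2·1 + 2/3·1 = 121/42 ≠ 1 ⇒ order 0.

0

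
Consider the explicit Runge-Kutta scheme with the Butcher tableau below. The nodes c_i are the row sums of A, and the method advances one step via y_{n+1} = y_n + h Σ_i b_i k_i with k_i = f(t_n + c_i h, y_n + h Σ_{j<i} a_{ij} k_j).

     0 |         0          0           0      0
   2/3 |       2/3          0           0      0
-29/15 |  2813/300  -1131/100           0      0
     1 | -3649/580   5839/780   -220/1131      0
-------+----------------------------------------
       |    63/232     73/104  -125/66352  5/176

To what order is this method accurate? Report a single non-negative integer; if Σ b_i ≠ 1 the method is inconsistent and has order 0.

4

b = (63/232, 73/104, -125/66352, 5/176)
c = (0, 2/3, -29/15, 1)
Ac = (0, 0, -377/50, 161/30)
Σ b_i: 63/232·1 + 73/104·1 + (-125/66352)·1 + 5/176·1 = 1 ✓
b·c: 73/104·2/3 + (-125/66352)·(-29/15) + 5/176·1 = 1/2 ✓
b·c²: 73/104·4/9 + (-125/66352)·841/225 + 5/176·1 = 1/3 ✓
b·Ac: (-125/66352)·(-377/50) + 5/176·161/30 = 1/6 ✓
b·c³: 73/104·8/27 + (-125/66352)·(-24389/3375) + 5/176·1 = 1/4 ✓
b·(c∘Ac): (-125/66352)·10933/750 + 5/176·161/30 = 1/8 ✓
b·Ac²: (-125/66352)·(-377/75) + 5/176·13/5 = 1/12 ✓
b·A²c: 5/176·22/15 = 1/24 ✓; 4 stages ⇒ order 4.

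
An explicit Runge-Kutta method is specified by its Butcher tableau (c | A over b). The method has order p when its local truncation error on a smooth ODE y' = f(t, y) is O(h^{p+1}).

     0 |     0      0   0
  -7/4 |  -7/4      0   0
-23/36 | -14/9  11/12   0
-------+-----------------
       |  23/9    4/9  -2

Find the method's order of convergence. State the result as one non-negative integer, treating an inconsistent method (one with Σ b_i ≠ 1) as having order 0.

b = (23/9, 4/9, -2)
c = (0, -7/4, -23/36)
Ac = (0, 0, -77/48)
Σ b_i: 23/9·1 + 4/9·1 + (-2)·1 = 1 ✓
b·c: 4/9·(-7/4) + (-2)·(-23/36) = 1/2 ✓
b·c²: 4/9·49/16 + (-2)·529/1296 = 353/648 ≠ 1/3 ⇒ order 2.
b·Ac: (-2)·(-77/48) = 77/24 ≠ 1/6

2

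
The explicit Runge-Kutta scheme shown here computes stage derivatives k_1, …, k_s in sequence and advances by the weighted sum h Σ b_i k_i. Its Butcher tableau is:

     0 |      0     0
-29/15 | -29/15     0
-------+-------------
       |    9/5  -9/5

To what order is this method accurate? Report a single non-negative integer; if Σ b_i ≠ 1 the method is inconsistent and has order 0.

0

b = (9/5, -9/5)
c = (0, -29/15)
Σ b_i: 9/5·1 + (-9/5)·1 = 0 ≠ 1 ⇒ order 0.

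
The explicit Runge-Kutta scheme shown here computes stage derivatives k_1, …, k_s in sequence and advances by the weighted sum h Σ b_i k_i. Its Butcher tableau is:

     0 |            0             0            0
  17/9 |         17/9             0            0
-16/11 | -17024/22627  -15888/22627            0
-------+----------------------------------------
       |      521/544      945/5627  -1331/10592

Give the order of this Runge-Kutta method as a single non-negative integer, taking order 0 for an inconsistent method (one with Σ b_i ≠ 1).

b = (521/544, 945/5627, -1331/10592)
c = (0, 17/9, -16/11)
Ac = (0, 0, -5296/3993)
Σ b_i: 521/544·1 + 945/5627·1 + (-1331/10592)·1 = 1 ✓
b·c: 945/5627·17/9 + (-1331/10592)·(-16/11) = 1/2 ✓
b·c²: 945/5627·289/81 + (-1331/10592)·256/121 = 1/3 ✓
b·Ac: (-1331/10592)·(-5296/3993) = 1/6 ✓; 3 stages ⇒ order 3.

3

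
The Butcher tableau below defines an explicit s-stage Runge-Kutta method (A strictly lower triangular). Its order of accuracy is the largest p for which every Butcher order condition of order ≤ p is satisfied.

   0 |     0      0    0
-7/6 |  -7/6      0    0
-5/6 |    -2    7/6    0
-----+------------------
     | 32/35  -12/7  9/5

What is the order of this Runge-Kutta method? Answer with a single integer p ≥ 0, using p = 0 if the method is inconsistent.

2

b = (32/35, -12/7, 9/5)
c = (0, -7/6, -5/6)
Ac = (0, 0, -49/36)
Σ b_i: 32/35·1 + (-12/7)·1 + 9/5·1 = 1 ✓
b·c: (-12/7)·(-7/6) + 9/5·(-5/6) = 1/2 ✓
b·c²: (-12/7)·49/36 + 9/5·25/36 = -13/12 ≠ 1/3 ⇒ order 2.
b·Ac: 9/5·(-49/36) = -49/20 ≠ 1/6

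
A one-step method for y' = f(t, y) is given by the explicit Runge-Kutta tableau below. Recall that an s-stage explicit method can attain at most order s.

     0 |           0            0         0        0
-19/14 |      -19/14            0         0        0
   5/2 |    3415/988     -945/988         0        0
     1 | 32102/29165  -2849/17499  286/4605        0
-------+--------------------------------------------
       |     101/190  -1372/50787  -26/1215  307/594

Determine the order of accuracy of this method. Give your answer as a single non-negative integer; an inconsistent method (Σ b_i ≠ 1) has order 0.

b = (101/190, -1372/50787, -26/1215, 307/594)
c = (0, -19/14, 5/2, 1)
Ac = (0, 0, 135/104, 231/614)
Σ b_i: 101/190·1 + (-1372/50787)·1 + (-26/1215)·1 + 307/594·1 = 1 ✓
b·c: (-1372/50787)·(-19/14) + (-26/1215)·5/2 + 307/594·1 = 1/2 ✓
b·c²: (-1372/50787)·361/196 + (-26/1215)·25/4 + 307/594·1 = 1/3 ✓
b·Ac: (-26/1215)·135/104 + 307/594·231/614 = 1/6 ✓
b·c³: (-1372/50787)·(-6859/2744) + (-26/1215)·125/8 + 307/594·1 = 1/4 ✓
b·(c∘Ac): (-26/1215)·675/208 + 307/594·231/614 = 1/8 ✓
b·Ac²: (-26/1215)·(-2565/1456) + 307/594·759/8596 = 1/12 ✓
b·A²c: 307/594·99/1228 = 1/24 ✓; 4 stages ⇒ order 4.

4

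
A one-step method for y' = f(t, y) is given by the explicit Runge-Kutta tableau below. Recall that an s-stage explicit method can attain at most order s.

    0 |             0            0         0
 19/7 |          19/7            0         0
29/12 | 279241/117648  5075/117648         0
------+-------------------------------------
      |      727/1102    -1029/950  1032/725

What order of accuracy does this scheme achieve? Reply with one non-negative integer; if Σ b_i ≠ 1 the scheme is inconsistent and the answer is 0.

b = (727/1102, -1029/950, 1032/725)
c = (0, 19/7, 29/12)
Ac = (0, 0, 725/6192)
Σ b_i: 727/1102·1 + (-1029/950)·1 + 1032/725·1 = 1 ✓
b·c: (-1029/950)·19/7 + 1032/725·29/12 = 1/2 ✓
b·c²: (-1029/950)·361/49 + 1032/725·841/144 = 1/3 ✓
b·Ac: 1032/725·725/6192 = 1/6 ✓; 3 stages ⇒ order 3.

3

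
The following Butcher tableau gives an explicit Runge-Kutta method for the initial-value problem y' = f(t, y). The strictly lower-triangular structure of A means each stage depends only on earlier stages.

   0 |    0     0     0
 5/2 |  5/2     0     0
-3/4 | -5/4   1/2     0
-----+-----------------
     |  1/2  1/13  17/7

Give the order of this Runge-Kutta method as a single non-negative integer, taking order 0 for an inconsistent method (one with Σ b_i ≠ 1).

b = (1/2, 1/13, 17/7)
c = (0, 5/2, -3/4)
Ac = (0, 0, 5/4)
Σ b_i: 1/2·1 + 1/13·1 + 17/7·1 = 547/182 ≠ 1 ⇒ order 0.

0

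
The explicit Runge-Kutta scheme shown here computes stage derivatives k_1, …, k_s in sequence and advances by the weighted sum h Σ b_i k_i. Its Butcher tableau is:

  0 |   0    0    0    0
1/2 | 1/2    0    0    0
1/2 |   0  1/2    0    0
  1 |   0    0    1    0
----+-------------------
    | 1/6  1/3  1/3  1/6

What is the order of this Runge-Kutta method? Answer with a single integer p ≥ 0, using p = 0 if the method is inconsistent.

4

b = (1/6, 1/3, 1/3, 1/6)
c = (0, 1/2, 1/2, 1)
Ac = (0, 0, 1/4, 1/2)
Σ b_i: 1/6·1 + 1/3·1 + 1/3·1 + 1/6·1 = 1 ✓
b·c: 1/3·1/2 + 1/3·1/2 + 1/6·1 = 1/2 ✓
b·c²: 1/3·1/4 + 1/3·1/4 + 1/6·1 = 1/3 ✓
b·Ac: 1/3·1/4 + 1/6·1/2 = 1/6 ✓
b·c³: 1/3·1/8 + 1/3·1/8 + 1/6·1 = 1/4 ✓
b·(c∘Ac): 1/3·1/8 + 1/6·1/2 = 1/8 ✓
b·Ac²: 1/3·1/8 + 1/6·1/4 = 1/12 ✓
b·A²c: 1/6·1/4 = 1/24 ✓; 4 stages ⇒ order 4.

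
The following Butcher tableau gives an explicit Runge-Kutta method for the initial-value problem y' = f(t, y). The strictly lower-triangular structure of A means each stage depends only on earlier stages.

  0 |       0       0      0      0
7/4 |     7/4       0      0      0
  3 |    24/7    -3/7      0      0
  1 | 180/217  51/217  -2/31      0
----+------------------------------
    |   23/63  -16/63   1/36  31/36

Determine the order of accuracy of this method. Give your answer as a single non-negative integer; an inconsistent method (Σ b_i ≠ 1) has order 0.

b = (23/63, -16/63, 1/36, 31/36)
c = (0, 7/4, 3, 1)
Ac = (0, 0, -3/4, 27/124)
Σ b_i: 23/63·1 + (-16/63)·1 + 1/36·1 + 31/36·1 = 1 ✓
b·c: (-16/63)·7/4 + 1/36·3 + 31/36·1 = 1/2 ✓
b·c²: (-16/63)·49/16 + 1/36·9 + 31/36·1 = 1/3 ✓
b·Ac: 1/36·(-3/4) + 31/36·27/124 = 1/6 ✓
b·c³: (-16/63)·343/64 + 1/36·27 + 31/36·1 = 1/4 ✓
b·(c∘Ac): 1/36·(-9/4) + 31/36·27/124 = 1/8 ✓
b·Ac²: 1/36·(-21/16) + 31/36·69/496 = 1/12 ✓
b·A²c: 31/36·3/62 = 1/24 ✓; 4 stages ⇒ order 4.

4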